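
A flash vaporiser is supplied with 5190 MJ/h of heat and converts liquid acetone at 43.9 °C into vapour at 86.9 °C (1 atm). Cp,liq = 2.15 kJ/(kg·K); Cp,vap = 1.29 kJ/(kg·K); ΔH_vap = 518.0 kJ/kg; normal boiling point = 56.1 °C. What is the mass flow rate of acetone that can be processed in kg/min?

ṁ = 148 kg/min

Δh = 2.15×(56.1−43.9) + 518.0 + 1.29×(86.9−56.1) = 583.96 kJ/kg
Q = 5190 MJ/h = 1441.7 kJ/s = 86500 kJ/min
ṁ = Q/Δh = 86500 / 583.96 = 148.13 kg/min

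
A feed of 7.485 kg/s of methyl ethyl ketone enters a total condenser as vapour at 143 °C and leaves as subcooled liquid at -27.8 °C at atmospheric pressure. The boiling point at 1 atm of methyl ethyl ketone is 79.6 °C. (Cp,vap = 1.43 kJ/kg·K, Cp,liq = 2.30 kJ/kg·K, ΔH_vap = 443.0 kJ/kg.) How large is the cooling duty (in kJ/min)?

vapour 143→79.6 °C: -90.662 kJ/kg
condensation at 79.6 °C: -443 kJ/kg
liquid 79.6→-27.8 °C: -247.02 kJ/kg
Δh = -90.662 + -443 + -247.02 = -780.68 kJ/kg
Q = ṁ·Δh = 7.485 kg/s × -780.68 kJ/kg = -5843.4 kJ/s
|Q| = 5843.4 kW = 350600 kJ/min

Q_c = 351000 kJ/min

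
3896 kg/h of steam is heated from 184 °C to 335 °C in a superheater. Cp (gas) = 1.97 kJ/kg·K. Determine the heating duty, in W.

Q = 322000 W

Q = ṁ·Cp·ΔT = 3896 × 1.97 × (335 − 184) = 1.1589e+06 kJ/h
Converting: 1.1589e+06 / 3600 s = 321.93 kW
Heating duty = 321930 W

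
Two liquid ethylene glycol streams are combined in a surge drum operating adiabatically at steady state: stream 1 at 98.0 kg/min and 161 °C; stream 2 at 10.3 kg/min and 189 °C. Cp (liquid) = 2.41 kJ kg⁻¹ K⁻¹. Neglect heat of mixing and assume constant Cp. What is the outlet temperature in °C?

T_out = 164 °C

Adiabatic, steady state ⇒ Σ ṁᵢCp,ᵢ(T_out − Tᵢ) = 0
Σ ṁᵢCp,ᵢTᵢ = 98.0×2.41×161 + 10.3×2.41×189 = 42717
Σ ṁᵢCp,ᵢ = 98.0×2.41 + 10.3×2.41 = 261
T_out = 42717 / 261 = 163.66 °C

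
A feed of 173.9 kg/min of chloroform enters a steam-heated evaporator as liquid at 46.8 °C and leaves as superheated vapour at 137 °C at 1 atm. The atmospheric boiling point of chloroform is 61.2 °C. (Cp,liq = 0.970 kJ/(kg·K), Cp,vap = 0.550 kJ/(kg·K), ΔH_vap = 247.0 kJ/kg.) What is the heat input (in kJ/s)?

Q = 877 kJ/s

liquid 46.8→61.2 °C: 13.968 kJ/kg
vaporisation at 61.2 °C: 247 kJ/kg
vapour 61.2→137 °C: 41.69 kJ/kg
Δh = 13.968 + 247 + 41.69 = 302.66 kJ/kg
Q = ṁ·Δh = 173.9 kg/min × 302.66 kJ/kg = 52632 kJ/min
|Q| = 877.2 kW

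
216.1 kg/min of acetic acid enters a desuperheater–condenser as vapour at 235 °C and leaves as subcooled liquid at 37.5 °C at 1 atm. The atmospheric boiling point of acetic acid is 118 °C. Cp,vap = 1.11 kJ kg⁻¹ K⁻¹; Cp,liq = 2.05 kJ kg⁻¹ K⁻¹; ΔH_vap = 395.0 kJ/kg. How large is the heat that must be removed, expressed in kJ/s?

vapour 235→118 °C: -129.87 kJ/kg
condensation at 118 °C: -395 kJ/kg
liquid 118→37.5 °C: -165.02 kJ/kg
Δh = -129.87 + -395 + -165.02 = -689.89 kJ/kg
Q = ṁ·Δh = 216.1 kg/min × -689.89 kJ/kg = -149090 kJ/min
|Q| = 2484.8 kW

Q_c = 2480 kJ/s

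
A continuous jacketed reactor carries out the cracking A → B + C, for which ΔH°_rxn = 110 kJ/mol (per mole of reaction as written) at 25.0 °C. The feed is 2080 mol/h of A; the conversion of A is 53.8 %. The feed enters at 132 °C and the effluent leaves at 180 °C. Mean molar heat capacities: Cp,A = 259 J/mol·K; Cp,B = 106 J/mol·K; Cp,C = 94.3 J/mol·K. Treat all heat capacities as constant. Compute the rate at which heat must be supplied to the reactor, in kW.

Extent of reaction ξ = 0.538 × 2080 = 1119 mol/h
Reaction term: ξ·ΔH°_rxn = 1119 × 110 = 123090 kJ/h
Sensible, feed 132→25 °C: -57643 kJ/h
Outlet flows (mol/h): A 960.96, B 1119, C 1119
Sensible, products 25→180 °C: 73320 kJ/h
Q = ΔH = 138770 kJ/h = 38.548 kW
Heat supplied = 38.548 kW

Q_in = 38.5 kW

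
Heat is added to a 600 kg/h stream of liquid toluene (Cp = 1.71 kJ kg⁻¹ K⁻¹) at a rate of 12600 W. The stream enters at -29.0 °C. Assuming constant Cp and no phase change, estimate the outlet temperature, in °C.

T_out = 15.2 °C

Q = 12600 W = 45360 kJ/h
ΔT = Q/(ṁ·Cp) = 45360/(600×1.71) = 44.211 K
T_out = -29.0 + 44.211 = 15.211 °C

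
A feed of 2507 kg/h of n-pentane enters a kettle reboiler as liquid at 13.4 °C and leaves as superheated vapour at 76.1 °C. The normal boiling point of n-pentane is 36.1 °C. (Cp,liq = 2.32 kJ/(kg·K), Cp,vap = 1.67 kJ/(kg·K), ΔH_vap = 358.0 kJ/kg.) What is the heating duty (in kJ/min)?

Q = 20000 kJ/min

liquid 13.4→36.1 °C: 52.664 kJ/kg
vaporisation at 36.1 °C: 358 kJ/kg
vapour 36.1→76.1 °C: 66.8 kJ/kg
Δh = 52.664 + 358 + 66.8 = 477.46 kJ/kg
Q = ṁ·Δh = 2507 kg/h × 477.46 kJ/kg = 1.197e+06 kJ/h
|Q| = 332.5 kW = 19950 kJ/min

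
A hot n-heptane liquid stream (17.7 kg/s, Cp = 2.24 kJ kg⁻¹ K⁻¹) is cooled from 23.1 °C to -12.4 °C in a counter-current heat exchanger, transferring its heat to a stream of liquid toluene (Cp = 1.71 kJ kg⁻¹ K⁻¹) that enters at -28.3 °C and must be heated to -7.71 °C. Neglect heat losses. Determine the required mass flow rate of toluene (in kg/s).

Heat released by hot stream: Q = 17.7 × 2.24 × (23.1 − -12.4) = 1407.5 kJ/s
Energy balance on cold side (adiabatic exchanger): Q = ṁ_c·Cp_c·(T_c,out − T_c,in)
ṁ_c = 1407.5 / [1.71 × (-7.71 − -28.3)] = 39.976 kg/s

ṁ_c = 40.0 kg/s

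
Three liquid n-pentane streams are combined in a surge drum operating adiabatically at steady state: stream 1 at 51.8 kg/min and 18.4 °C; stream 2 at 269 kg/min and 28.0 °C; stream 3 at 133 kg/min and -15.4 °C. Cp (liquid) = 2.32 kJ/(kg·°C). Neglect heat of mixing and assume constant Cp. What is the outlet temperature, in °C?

Energy balance with Q = 0: Σ ṁᵢCp,ᵢ(T_out − Tᵢ) = 0
Σ ṁᵢCp,ᵢTᵢ = 51.8×2.32×18.4 + 269×2.32×28.0 + 133×2.32×-15.4 = 14934
Σ ṁᵢCp,ᵢ = 51.8×2.32 + 269×2.32 + 133×2.32 = 1052.8
T_out = 14934 / 1052.8 = 14.184 °C

T_out = 14.2 °C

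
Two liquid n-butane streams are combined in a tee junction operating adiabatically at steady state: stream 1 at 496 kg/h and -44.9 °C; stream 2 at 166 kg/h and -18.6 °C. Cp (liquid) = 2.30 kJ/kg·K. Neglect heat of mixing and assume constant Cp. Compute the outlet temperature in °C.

Adiabatic, steady state ⇒ Σ ṁᵢCp,ᵢ(T_out − Tᵢ) = 0
Σ ṁᵢCp,ᵢTᵢ = 496×2.30×-44.9 + 166×2.30×-18.6 = -58323
Σ ṁᵢCp,ᵢ = 496×2.30 + 166×2.30 = 1522.6
T_out = -58323 / 1522.6 = -38.305 °C

T_out = -38.3 °C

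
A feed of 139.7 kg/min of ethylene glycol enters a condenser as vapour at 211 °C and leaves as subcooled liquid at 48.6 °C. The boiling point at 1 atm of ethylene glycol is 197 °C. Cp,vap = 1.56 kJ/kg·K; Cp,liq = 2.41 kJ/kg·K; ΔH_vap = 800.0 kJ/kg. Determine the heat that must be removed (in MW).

Q_c = 2.75 MW

vapour 211→197 °C: -21.84 kJ/kg
condensation at 197 °C: -800 kJ/kg
liquid 197→48.6 °C: -357.64 kJ/kg
Δh = -21.84 + -800 + -357.64 = -1179.5 kJ/kg
Q = ṁ·Δh = 139.7 kg/min × -1179.5 kJ/kg = -164770 kJ/min
|Q| = 2746.2 kW = 2.7462 MW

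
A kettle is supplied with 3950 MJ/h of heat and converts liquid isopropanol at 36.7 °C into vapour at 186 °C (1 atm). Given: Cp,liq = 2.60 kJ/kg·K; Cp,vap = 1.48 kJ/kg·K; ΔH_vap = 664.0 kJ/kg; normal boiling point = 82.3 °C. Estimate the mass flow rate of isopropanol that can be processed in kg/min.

Δh = 2.60×(82.3−36.7) + 664.0 + 1.48×(186−82.3) = 936.04 kJ/kg
Q = 3950 MJ/h = 1097.2 kJ/s = 65833 kJ/min
ṁ = Q/Δh = 65833 / 936.04 = 70.332 kg/min

ṁ = 70.3 kg/min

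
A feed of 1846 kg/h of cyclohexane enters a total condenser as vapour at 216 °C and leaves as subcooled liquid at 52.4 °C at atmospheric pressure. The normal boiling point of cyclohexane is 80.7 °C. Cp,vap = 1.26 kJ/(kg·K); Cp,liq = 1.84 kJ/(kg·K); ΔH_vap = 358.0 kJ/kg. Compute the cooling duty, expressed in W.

Q_c = 298000 W

vapour 216→80.7 °C: -170.48 kJ/kg
condensation at 80.7 °C: -358 kJ/kg
liquid 80.7→52.4 °C: -52.072 kJ/kg
Δh = -170.48 + -358 + -52.072 = -580.55 kJ/kg
Q = ṁ·Δh = 1846 kg/h × -580.55 kJ/kg = -1.0717e+06 kJ/h
|Q| = 297.69 kW = 297690 W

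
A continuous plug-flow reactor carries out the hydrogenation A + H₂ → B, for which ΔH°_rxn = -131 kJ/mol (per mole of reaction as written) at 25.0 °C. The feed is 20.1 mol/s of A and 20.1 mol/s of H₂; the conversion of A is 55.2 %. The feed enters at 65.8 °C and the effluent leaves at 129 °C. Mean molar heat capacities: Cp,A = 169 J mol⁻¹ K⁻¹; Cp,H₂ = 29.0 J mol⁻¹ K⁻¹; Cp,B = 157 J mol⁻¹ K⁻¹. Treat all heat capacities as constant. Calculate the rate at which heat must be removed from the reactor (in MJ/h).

Extent of reaction ξ = 0.552 × 20.1 = 11.095 mol/s
Reaction term: ξ·ΔH°_rxn = 11.095 × -131 = -1453.5 kJ/s
Sensible, feed 65.8→25 °C: -162.38 kJ/s
Outlet flows (mol/s): A 9.0048, H₂ 9.0048, B 11.095
Sensible, products 25→129 °C: 366.59 kJ/s
Q = ΔH = -1249.3 kJ/s = -1249.3 kW
Heat removed = 4497.3 MJ/h

Q_out = 4500 MJ/h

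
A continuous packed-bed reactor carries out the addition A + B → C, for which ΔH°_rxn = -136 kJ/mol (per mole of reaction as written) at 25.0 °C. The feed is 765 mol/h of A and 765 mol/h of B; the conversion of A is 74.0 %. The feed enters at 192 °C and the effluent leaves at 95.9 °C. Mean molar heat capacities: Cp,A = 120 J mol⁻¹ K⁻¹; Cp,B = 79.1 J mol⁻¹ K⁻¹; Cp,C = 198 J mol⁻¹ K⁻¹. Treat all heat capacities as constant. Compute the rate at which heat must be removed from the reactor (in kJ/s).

Extent of reaction ξ = 0.740 × 765 = 566.1 mol/h
Reaction term: ξ·ΔH°_rxn = 566.1 × -136 = -76990 kJ/h
Sensible, feed 192→25 °C: -25436 kJ/h
Outlet flows (mol/h): A 198.9, B 198.9, C 566.1
Sensible, products 25→95.9 °C: 10755 kJ/h
Q = ΔH = -91671 kJ/h = -25.464 kW
Heat removed = 25.464 kJ/s

Q_out = 25.5 kJ/s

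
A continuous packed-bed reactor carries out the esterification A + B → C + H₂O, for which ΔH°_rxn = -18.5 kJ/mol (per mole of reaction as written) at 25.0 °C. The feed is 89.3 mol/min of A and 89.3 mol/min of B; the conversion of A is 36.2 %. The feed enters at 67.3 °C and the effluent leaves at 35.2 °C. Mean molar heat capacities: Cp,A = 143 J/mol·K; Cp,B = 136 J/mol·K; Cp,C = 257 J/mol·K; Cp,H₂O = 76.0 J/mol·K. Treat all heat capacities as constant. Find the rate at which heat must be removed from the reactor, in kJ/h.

Extent of reaction ξ = 0.362 × 89.3 = 32.327 mol/min
Reaction term: ξ·ΔH°_rxn = 32.327 × -18.5 = -598.04 kJ/min
Sensible, feed 67.3→25 °C: -1053.9 kJ/min
Outlet flows (mol/min): A 56.973, B 56.973, C 32.327, H₂O 32.327
Sensible, products 25→35.2 °C: 271.94 kJ/min
Q = ΔH = -1380 kJ/min = -23 kW
Heat removed = 82800 kJ/h

Q_out = 82800 kJ/h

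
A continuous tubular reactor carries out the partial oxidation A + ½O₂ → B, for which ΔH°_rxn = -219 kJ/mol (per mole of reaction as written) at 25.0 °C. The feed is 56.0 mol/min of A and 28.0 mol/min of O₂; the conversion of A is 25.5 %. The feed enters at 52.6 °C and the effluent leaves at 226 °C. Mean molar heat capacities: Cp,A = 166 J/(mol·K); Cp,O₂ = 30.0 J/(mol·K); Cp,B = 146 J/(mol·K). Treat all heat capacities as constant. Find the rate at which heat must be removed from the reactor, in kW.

Q_out = 24.5 kW

Extent of reaction ξ = 0.255 × 56.0 = 14.28 mol/min
Reaction term: ξ·ΔH°_rxn = 14.28 × -219 = -3127.3 kJ/min
Sensible, feed 52.6→25 °C: -279.75 kJ/min
Outlet flows (mol/min): A 41.72, O₂ 20.86, B 14.28
Sensible, products 25→226 °C: 1936.9 kJ/min
Q = ΔH = -1470.2 kJ/min = -24.503 kW
Heat removed = 24.503 kW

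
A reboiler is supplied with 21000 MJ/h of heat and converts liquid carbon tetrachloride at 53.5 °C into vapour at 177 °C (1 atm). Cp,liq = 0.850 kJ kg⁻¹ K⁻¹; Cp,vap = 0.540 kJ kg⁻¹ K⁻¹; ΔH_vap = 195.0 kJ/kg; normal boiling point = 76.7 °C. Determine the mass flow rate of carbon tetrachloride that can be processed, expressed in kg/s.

Δh = 0.850×(76.7−53.5) + 195.0 + 0.540×(177−76.7) = 268.88 kJ/kg
Q = 21000 MJ/h = 5833.3 kJ/s = 5833.3 kJ/s
ṁ = Q/Δh = 5833.3 / 268.88 = 21.695 kg/s

ṁ = 21.7 kg/s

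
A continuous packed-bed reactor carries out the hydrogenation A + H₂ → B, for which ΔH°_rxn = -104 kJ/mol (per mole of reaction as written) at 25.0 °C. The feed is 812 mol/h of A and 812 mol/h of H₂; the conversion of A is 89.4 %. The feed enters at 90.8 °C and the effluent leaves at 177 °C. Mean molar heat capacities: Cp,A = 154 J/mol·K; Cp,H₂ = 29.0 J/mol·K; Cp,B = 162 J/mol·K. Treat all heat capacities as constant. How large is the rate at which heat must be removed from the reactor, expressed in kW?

Extent of reaction ξ = 0.894 × 812 = 725.93 mol/h
Reaction term: ξ·ΔH°_rxn = 725.93 × -104 = -75497 kJ/h
Sensible, feed 90.8→25 °C: -9777.6 kJ/h
Outlet flows (mol/h): A 86.072, H₂ 86.072, B 725.93
Sensible, products 25→177 °C: 20269 kJ/h
Q = ΔH = -65005 kJ/h = -18.057 kW
Heat removed = 18.057 kW

Q_out = 18.1 kW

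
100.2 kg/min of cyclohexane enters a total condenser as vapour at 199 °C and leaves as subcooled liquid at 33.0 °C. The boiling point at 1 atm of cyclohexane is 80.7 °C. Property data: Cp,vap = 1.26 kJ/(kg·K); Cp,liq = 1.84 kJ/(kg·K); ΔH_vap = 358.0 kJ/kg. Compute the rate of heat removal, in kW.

Q_c = 993 kW

vapour 199→80.7 °C: -149.06 kJ/kg
condensation at 80.7 °C: -358 kJ/kg
liquid 80.7→33.0 °C: -87.768 kJ/kg
Δh = -149.06 + -358 + -87.768 = -594.83 kJ/kg
Q = ṁ·Δh = 100.2 kg/min × -594.83 kJ/kg = -59602 kJ/min
|Q| = 993.36 kW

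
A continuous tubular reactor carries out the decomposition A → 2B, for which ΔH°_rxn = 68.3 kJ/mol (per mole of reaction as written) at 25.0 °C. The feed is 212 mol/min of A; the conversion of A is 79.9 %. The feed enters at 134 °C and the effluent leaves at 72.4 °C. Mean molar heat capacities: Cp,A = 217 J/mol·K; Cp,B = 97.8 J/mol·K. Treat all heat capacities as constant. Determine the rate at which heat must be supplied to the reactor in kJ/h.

Extent of reaction ξ = 0.799 × 212 = 169.39 mol/min
Reaction term: ξ·ΔH°_rxn = 169.39 × 68.3 = 11569 kJ/min
Sensible, feed 134→25 °C: -5014.4 kJ/min
Outlet flows (mol/min): A 42.612, B 338.78
Sensible, products 25→72.4 °C: 2008.8 kJ/min
Q = ΔH = 8563.5 kJ/min = 142.73 kW
Heat supplied = 513810 kJ/h

Q_in = 514000 kJ/h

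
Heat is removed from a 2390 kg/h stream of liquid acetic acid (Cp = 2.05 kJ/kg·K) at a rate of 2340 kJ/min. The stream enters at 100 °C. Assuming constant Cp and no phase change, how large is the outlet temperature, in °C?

T_out = 71.3 °C

Q = 2340 kJ/min = 140400 kJ/h
ΔT = Q/(ṁ·Cp) = 140400/(2390×2.05) = 28.656 K
T_out = 100 − 28.656 = 71.344 °C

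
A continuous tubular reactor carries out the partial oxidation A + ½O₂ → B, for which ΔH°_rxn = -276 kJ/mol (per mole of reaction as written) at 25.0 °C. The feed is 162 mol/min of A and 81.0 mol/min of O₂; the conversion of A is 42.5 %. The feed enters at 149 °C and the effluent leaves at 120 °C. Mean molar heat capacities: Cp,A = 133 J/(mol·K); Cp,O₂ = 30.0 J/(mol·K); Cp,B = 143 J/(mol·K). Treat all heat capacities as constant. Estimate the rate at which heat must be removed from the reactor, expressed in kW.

Extent of reaction ξ = 0.425 × 162 = 68.85 mol/min
Reaction term: ξ·ΔH°_rxn = 68.85 × -276 = -19003 kJ/min
Sensible, feed 149→25 °C: -2973 kJ/min
Outlet flows (mol/min): A 93.15, O₂ 46.575, B 68.85
Sensible, products 25→120 °C: 2245 kJ/min
Q = ΔH = -19731 kJ/min = -328.84 kW
Heat removed = 328.84 kW

Q_out = 329 kW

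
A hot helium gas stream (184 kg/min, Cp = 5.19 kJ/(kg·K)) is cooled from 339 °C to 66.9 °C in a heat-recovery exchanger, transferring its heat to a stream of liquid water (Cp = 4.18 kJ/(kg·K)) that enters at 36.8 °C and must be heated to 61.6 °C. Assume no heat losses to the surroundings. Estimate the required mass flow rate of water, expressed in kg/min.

ṁ_c = 2510 kg/min

Heat released by hot stream: Q = 184 × 5.19 × (339 − 66.9) = 259840 kJ/min
Energy balance on cold side (adiabatic exchanger): Q = ṁ_c·Cp_c·(T_c,out − T_c,in)
ṁ_c = 259840 / [4.18 × (61.6 − 36.8)] = 2506.6 kg/min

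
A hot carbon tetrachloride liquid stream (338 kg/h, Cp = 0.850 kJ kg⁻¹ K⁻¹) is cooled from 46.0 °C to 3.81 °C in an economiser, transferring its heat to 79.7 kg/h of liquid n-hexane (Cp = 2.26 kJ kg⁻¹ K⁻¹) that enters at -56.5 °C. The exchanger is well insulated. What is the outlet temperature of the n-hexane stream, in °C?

Heat released by hot stream: Q = 338 × 0.850 × (46.0 − 3.81) = 12121 kJ/h
Energy balance on cold side (adiabatic exchanger): Q = ṁ_c·Cp_c·(T_c,out − T_c,in)
T_c,out = -56.5 + 12121/(79.7 × 2.26) = 10.794 °C

T_c,out = 10.8 °C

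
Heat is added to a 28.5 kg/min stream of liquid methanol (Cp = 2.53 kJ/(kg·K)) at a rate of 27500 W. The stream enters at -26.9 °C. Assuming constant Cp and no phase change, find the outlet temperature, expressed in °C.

T_out = -4.02 °C

Q = 27500 W = 1650 kJ/min
ΔT = Q/(ṁ·Cp) = 1650/(28.5×2.53) = 22.883 K
T_out = -26.9 + 22.883 = -4.0167 °C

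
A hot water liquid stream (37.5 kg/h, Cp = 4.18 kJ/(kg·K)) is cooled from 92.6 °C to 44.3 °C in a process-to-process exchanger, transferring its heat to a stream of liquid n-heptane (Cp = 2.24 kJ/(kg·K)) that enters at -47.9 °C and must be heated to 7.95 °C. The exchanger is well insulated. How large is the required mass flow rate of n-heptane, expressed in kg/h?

Heat released by hot stream: Q = 37.5 × 4.18 × (92.6 − 44.3) = 7571 kJ/h
Energy balance on cold side (adiabatic exchanger): Q = ṁ_c·Cp_c·(T_c,out − T_c,in)
ṁ_c = 7571 / [2.24 × (7.95 − -47.9)] = 60.518 kg/h

ṁ_c = 60.5 kg/h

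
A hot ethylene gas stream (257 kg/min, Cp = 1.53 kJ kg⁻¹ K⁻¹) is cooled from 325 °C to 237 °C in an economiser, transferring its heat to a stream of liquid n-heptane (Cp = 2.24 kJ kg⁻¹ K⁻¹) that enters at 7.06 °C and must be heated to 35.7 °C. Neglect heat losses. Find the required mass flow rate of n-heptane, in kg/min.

ṁ_c = 539 kg/min

Heat released by hot stream: Q = 257 × 1.53 × (325 − 237) = 34602 kJ/min
Energy balance on cold side (adiabatic exchanger): Q = ṁ_c·Cp_c·(T_c,out − T_c,in)
ṁ_c = 34602 / [2.24 × (35.7 − 7.06)] = 539.37 kg/min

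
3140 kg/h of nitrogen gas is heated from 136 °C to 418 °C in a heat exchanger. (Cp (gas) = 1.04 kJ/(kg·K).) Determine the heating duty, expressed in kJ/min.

Q = ṁ·Cp·ΔT = 3140 × 1.04 × (418 − 136) = 920900 kJ/h
Converting: 920900 / 3600 s = 255.81 kW
Heating duty = 15348 kJ/min

Q = 15300 kJ/min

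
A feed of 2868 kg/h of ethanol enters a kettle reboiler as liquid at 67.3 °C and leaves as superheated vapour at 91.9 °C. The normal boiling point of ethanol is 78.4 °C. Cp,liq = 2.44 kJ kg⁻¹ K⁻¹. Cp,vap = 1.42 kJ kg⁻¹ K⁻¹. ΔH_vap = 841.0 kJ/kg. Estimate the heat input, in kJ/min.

liquid 67.3→78.4 °C: 27.084 kJ/kg
vaporisation at 78.4 °C: 841 kJ/kg
vapour 78.4→91.9 °C: 19.17 kJ/kg
Δh = 27.084 + 841 + 19.17 = 887.25 kJ/kg
Q = ṁ·Δh = 2868 kg/h × 887.25 kJ/kg = 2.5446e+06 kJ/h
|Q| = 706.85 kW = 42411 kJ/min

Q = 42400 kJ/min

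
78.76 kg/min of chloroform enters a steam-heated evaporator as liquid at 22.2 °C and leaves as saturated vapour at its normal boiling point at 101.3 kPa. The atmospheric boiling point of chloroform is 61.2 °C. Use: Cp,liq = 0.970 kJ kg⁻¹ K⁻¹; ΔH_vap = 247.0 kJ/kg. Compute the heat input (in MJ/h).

liquid 22.2→61.2 °C: 37.83 kJ/kg
vaporisation at 61.2 °C: 247 kJ/kg
Δh = 37.83 + 247 = 284.83 kJ/kg
Q = ṁ·Δh = 78.76 kg/min × 284.83 kJ/kg = 22433 kJ/min
|Q| = 373.89 kW = 1346 MJ/h

Q = 1350 MJ/h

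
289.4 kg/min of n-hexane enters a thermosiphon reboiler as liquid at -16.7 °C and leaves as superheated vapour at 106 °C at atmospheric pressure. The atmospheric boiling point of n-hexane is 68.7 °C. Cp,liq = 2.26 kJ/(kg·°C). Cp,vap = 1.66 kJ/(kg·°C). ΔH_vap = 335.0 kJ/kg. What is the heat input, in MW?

Q = 2.85 MW

liquid -16.7→68.7 °C: 193 kJ/kg
vaporisation at 68.7 °C: 335 kJ/kg
vapour 68.7→106 °C: 61.918 kJ/kg
Δh = 193 + 335 + 61.918 = 589.92 kJ/kg
Q = ṁ·Δh = 289.4 kg/min × 589.92 kJ/kg = 170720 kJ/min
|Q| = 2845.4 kW = 2.8454 MW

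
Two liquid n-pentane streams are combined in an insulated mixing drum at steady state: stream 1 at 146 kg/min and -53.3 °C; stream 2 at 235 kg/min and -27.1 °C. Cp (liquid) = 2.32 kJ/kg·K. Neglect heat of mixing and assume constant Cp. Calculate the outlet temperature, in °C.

No heat crosses the boundary, so H_out = H_in.
T_out = Σ ṁᵢCp,ᵢTᵢ / Σ ṁᵢCp,ᵢ
      = -32829 / 883.92 = -37.14 °C

T_out = -37.1 °C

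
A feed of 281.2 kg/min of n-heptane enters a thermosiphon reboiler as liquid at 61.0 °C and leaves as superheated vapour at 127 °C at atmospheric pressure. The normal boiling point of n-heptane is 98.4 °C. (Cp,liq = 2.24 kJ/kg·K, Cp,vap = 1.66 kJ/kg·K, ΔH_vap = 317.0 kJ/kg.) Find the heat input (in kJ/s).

Q = 2100 kJ/s

liquid 61.0→98.4 °C: 83.776 kJ/kg
vaporisation at 98.4 °C: 317 kJ/kg
vapour 98.4→127 °C: 47.476 kJ/kg
Δh = 83.776 + 317 + 47.476 = 448.25 kJ/kg
Q = ṁ·Δh = 281.2 kg/min × 448.25 kJ/kg = 126050 kJ/min
|Q| = 2100.8 kW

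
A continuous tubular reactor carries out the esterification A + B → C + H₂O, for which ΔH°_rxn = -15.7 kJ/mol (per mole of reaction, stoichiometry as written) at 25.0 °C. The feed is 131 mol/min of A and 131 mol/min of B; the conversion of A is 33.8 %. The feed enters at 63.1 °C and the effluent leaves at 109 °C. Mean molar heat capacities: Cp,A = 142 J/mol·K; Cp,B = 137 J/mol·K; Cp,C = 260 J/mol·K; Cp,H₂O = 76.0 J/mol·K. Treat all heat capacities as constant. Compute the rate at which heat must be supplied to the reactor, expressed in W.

Q_in = 19900 W

Extent of reaction ξ = 0.338 × 131 = 44.278 mol/min
Reaction term: ξ·ΔH°_rxn = 44.278 × -15.7 = -695.16 kJ/min
Sensible, feed 63.1→25 °C: -1392.5 kJ/min
Outlet flows (mol/min): A 86.722, B 86.722, C 44.278, H₂O 44.278
Sensible, products 25→109 °C: 3282.1 kJ/min
Q = ΔH = 1194.4 kJ/min = 19.907 kW
Heat supplied = 19907 W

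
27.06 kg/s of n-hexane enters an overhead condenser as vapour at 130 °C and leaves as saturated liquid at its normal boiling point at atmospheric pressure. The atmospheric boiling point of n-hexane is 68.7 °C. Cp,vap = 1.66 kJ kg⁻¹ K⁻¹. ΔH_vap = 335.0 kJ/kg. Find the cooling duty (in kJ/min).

Q_c = 709000 kJ/min

vapour 130→68.7 °C: -101.76 kJ/kg
condensation at 68.7 °C: -335 kJ/kg
Δh = -101.76 + -335 = -436.76 kJ/kg
Q = ṁ·Δh = 27.06 kg/s × -436.76 kJ/kg = -11819 kJ/s
|Q| = 11819 kW = 709120 kJ/min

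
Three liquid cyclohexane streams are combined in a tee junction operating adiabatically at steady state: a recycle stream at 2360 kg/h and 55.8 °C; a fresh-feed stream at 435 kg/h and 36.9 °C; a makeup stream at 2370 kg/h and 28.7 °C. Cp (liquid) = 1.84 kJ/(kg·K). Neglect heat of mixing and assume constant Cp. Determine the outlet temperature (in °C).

Energy balance with Q = 0: Σ ṁᵢCp,ᵢ(T_out − Tᵢ) = 0
Σ ṁᵢCp,ᵢTᵢ = 2360×1.84×55.8 + 435×1.84×36.9 + 2370×1.84×28.7 = 397000
Σ ṁᵢCp,ᵢ = 2360×1.84 + 435×1.84 + 2370×1.84 = 9503.6
T_out = 397000 / 9503.6 = 41.773 °C

T_out = 41.8 °C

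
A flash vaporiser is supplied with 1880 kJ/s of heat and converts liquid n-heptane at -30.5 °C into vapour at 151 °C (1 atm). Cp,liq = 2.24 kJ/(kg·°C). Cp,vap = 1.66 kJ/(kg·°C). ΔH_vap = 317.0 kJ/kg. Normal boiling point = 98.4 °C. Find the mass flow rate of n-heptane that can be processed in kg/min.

Δh = 2.24×(98.4−-30.5) + 317.0 + 1.66×(151−98.4) = 693.05 kJ/kg
Q = 1880 kJ/s = 1880 kJ/s = 112800 kJ/min
ṁ = Q/Δh = 112800 / 693.05 = 162.76 kg/min

ṁ = 163 kg/min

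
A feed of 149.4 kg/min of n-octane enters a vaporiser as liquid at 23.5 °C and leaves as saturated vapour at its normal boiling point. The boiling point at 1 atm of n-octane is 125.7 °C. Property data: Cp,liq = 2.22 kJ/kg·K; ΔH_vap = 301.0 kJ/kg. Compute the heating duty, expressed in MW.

liquid 23.5→125.7 °C: 226.88 kJ/kg
vaporisation at 125.7 °C: 301 kJ/kg
Δh = 226.88 + 301 = 527.88 kJ/kg
Q = ṁ·Δh = 149.4 kg/min × 527.88 kJ/kg = 78866 kJ/min
|Q| = 1314.4 kW = 1.3144 MW

Q = 1.31 MW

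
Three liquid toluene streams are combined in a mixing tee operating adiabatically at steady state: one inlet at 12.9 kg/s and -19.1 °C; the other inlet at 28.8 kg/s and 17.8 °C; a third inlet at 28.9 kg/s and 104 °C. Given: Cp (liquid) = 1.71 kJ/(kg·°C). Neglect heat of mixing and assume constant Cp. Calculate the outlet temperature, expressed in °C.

T_out = 46.3 °C

Energy balance with Q = 0: Σ ṁᵢCp,ᵢ(T_out − Tᵢ) = 0
Σ ṁᵢCp,ᵢTᵢ = 12.9×1.71×-19.1 + 28.8×1.71×17.8 + 28.9×1.71×104 = 5594.9
Σ ṁᵢCp,ᵢ = 12.9×1.71 + 28.8×1.71 + 28.9×1.71 = 120.73
T_out = 5594.9 / 120.73 = 46.343 °C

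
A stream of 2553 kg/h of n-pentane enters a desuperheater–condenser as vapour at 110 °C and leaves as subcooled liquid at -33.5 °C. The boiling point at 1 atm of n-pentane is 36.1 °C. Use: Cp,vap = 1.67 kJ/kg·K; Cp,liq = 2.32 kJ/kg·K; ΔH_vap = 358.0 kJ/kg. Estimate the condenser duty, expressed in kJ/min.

vapour 110→36.1 °C: -123.41 kJ/kg
condensation at 36.1 °C: -358 kJ/kg
liquid 36.1→-33.5 °C: -161.47 kJ/kg
Δh = -123.41 + -358 + -161.47 = -642.88 kJ/kg
Q = ṁ·Δh = 2553 kg/h × -642.88 kJ/kg = -1.6413e+06 kJ/h
|Q| = 455.91 kW = 27355 kJ/min

Q_c = 27400 kJ/min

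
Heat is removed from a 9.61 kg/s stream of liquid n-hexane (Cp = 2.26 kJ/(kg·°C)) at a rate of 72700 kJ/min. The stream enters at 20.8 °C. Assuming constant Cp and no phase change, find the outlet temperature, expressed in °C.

Q = 72700 kJ/min = 1211.7 kJ/s
ΔT = Q/(ṁ·Cp) = 1211.7/(9.61×2.26) = 55.789 K
T_out = 20.8 − 55.789 = -34.989 °C

T_out = -35.0 °C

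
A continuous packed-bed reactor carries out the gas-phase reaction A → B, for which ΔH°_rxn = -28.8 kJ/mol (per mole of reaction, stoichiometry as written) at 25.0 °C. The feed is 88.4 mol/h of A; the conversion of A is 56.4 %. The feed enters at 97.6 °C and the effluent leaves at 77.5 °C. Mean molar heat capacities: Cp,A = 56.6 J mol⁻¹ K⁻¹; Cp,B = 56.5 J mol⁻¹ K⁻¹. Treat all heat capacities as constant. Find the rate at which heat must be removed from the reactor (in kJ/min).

Extent of reaction ξ = 0.564 × 88.4 = 49.858 mol/h
Reaction term: ξ·ΔH°_rxn = 49.858 × -28.8 = -1435.9 kJ/h
Sensible, feed 97.6→25 °C: -363.25 kJ/h
Outlet flows (mol/h): A 38.542, B 49.858
Sensible, products 25→77.5 °C: 262.42 kJ/h
Q = ΔH = -1536.7 kJ/h = -0.42687 kW
Heat removed = 25.612 kJ/min

Q_out = 25.6 kJ/min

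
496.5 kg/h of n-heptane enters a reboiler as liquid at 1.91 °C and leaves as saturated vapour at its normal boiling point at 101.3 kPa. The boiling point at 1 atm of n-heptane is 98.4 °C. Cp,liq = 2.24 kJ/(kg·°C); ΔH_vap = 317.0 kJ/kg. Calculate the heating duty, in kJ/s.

liquid 1.91→98.4 °C: 216.14 kJ/kg
vaporisation at 98.4 °C: 317 kJ/kg
Δh = 216.14 + 317 = 533.14 kJ/kg
Q = ṁ·Δh = 496.5 kg/h × 533.14 kJ/kg = 264700 kJ/h
|Q| = 73.529 kW

Q = 73.5 kJ/s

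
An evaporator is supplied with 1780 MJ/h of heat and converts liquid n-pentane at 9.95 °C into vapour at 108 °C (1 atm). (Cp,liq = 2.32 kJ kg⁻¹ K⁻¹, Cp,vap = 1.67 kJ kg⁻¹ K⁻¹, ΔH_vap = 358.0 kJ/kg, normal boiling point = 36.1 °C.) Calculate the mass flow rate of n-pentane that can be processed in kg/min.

Δh = 2.32×(36.1−9.95) + 358.0 + 1.67×(108−36.1) = 538.74 kJ/kg
Q = 1780 MJ/h = 494.44 kJ/s = 29667 kJ/min
ṁ = Q/Δh = 29667 / 538.74 = 55.067 kg/min

ṁ = 55.1 kg/min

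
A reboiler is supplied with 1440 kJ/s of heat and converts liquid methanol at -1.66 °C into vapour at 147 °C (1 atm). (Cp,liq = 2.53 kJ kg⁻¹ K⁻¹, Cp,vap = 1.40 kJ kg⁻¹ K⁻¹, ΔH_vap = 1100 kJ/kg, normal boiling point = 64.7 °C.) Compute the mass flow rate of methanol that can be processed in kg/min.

ṁ = 62.5 kg/min

Δh = 2.53×(64.7−-1.66) + 1100 + 1.40×(147−64.7) = 1383.1 kJ/kg
Q = 1440 kJ/s = 1440 kJ/s = 86400 kJ/min
ṁ = Q/Δh = 86400 / 1383.1 = 62.468 kg/min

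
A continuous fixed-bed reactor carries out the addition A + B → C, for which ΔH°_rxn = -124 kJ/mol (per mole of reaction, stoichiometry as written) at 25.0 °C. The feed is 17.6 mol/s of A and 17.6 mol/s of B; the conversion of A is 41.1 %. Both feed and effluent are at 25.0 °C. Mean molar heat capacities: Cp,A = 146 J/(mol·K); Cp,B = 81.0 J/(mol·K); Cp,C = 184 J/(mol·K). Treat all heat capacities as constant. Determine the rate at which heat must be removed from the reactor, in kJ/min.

Q_out = 53800 kJ/min

Extent of reaction ξ = 0.411 × 17.6 = 7.2336 mol/s
Reaction term: ξ·ΔH°_rxn = 7.2336 × -124 = -896.97 kJ/s
Q = ΔH = -896.97 kJ/s = -896.97 kW
Heat removed = 53818 kJ/min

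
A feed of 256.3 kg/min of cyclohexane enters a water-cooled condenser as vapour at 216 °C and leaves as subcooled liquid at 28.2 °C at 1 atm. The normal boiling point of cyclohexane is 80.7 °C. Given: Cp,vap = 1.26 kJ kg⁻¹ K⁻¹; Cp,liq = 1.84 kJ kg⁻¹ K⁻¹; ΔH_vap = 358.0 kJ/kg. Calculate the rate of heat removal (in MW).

vapour 216→80.7 °C: -170.48 kJ/kg
condensation at 80.7 °C: -358 kJ/kg
liquid 80.7→28.2 °C: -96.6 kJ/kg
Δh = -170.48 + -358 + -96.6 = -625.08 kJ/kg
Q = ṁ·Δh = 256.3 kg/min × -625.08 kJ/kg = -160210 kJ/min
|Q| = 2670.1 kW = 2.6701 MW

Q_c = 2.67 MW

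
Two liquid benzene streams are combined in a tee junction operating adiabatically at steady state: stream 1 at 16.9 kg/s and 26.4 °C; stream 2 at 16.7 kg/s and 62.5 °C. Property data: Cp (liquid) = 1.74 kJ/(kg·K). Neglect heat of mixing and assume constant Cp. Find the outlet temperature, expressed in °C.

T_out = 44.3 °C

No heat crosses the boundary, so H_out = H_in.
Σ ṁᵢCp,ᵢTᵢ = 16.9×1.74×26.4 + 16.7×1.74×62.5 = 2592.4
Σ ṁᵢCp,ᵢ = 16.9×1.74 + 16.7×1.74 = 58.464
T_out = 2592.4 / 58.464 = 44.343 °C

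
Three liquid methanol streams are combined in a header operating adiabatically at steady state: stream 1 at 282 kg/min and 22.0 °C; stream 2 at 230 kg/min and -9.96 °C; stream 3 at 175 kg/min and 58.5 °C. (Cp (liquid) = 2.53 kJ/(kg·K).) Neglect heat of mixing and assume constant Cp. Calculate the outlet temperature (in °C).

No heat crosses the boundary, so H_out = H_in.
T_out = Σ ṁᵢCp,ᵢTᵢ / Σ ṁᵢCp,ᵢ
      = 35801 / 1738.1 = 20.598 °C

T_out = 20.6 °C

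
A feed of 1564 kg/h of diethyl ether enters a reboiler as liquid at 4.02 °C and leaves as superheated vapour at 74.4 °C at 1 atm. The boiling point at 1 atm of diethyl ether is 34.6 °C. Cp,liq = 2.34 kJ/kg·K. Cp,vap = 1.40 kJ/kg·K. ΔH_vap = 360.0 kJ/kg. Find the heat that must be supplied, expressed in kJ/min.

liquid 4.02→34.6 °C: 71.557 kJ/kg
vaporisation at 34.6 °C: 360 kJ/kg
vapour 34.6→74.4 °C: 55.72 kJ/kg
Δh = 71.557 + 360 + 55.72 = 487.28 kJ/kg
Q = ṁ·Δh = 1564 kg/h × 487.28 kJ/kg = 762100 kJ/h
|Q| = 211.69 kW = 12702 kJ/min

Q = 12700 kJ/min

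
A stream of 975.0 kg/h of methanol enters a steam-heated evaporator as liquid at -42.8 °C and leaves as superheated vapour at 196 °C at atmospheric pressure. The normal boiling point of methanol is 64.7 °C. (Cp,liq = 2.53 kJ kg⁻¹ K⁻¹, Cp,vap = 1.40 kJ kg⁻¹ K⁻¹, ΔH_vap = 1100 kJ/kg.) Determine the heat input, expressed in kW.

Q = 421 kW

liquid -42.8→64.7 °C: 271.97 kJ/kg
vaporisation at 64.7 °C: 1100 kJ/kg
vapour 64.7→196 °C: 183.82 kJ/kg
Δh = 271.97 + 1100 + 183.82 = 1555.8 kJ/kg
Q = ṁ·Δh = 975.0 kg/h × 1555.8 kJ/kg = 1.5169e+06 kJ/h
|Q| = 421.36 kW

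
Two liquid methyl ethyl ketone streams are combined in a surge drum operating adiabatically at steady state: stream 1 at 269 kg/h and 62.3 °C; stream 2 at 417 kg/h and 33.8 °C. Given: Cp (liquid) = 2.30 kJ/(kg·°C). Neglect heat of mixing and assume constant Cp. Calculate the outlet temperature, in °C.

Adiabatic, steady state ⇒ Σ ṁᵢCp,ᵢ(T_out − Tᵢ) = 0
Σ ṁᵢCp,ᵢTᵢ = 269×2.30×62.3 + 417×2.30×33.8 = 70963
Σ ṁᵢCp,ᵢ = 269×2.30 + 417×2.30 = 1577.8
T_out = 70963 / 1577.8 = 44.976 °C

T_out = 45.0 °C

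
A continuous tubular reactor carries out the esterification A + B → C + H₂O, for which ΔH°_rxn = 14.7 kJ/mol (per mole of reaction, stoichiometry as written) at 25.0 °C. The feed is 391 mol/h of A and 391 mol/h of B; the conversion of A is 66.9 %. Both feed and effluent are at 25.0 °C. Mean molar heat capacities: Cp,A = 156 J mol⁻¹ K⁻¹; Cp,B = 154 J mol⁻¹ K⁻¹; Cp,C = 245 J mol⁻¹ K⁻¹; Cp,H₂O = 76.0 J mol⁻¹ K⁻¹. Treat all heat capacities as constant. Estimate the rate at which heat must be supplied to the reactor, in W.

Extent of reaction ξ = 0.669 × 391 = 261.58 mol/h
Reaction term: ξ·ΔH°_rxn = 261.58 × 14.7 = 3845.2 kJ/h
Q = ΔH = 3845.2 kJ/h = 1.0681 kW
Heat supplied = 1068.1 W

Q_in = 1070 W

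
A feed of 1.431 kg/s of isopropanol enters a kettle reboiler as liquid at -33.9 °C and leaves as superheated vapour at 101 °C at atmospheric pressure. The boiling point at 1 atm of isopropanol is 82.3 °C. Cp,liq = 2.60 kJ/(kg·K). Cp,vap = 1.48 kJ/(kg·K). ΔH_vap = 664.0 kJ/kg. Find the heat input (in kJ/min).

Q = 85300 kJ/min

liquid -33.9→82.3 °C: 302.12 kJ/kg
vaporisation at 82.3 °C: 664 kJ/kg
vapour 82.3→101 °C: 27.676 kJ/kg
Δh = 302.12 + 664 + 27.676 = 993.8 kJ/kg
Q = ṁ·Δh = 1.431 kg/s × 993.8 kJ/kg = 1422.1 kJ/s
|Q| = 1422.1 kW = 85327 kJ/min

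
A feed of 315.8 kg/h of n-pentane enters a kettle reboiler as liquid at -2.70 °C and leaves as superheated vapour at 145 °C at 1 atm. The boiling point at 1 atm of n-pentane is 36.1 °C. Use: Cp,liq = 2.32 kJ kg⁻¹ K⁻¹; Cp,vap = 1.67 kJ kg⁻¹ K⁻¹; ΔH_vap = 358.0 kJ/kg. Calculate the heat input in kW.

Q = 55.3 kW

liquid -2.70→36.1 °C: 90.016 kJ/kg
vaporisation at 36.1 °C: 358 kJ/kg
vapour 36.1→145 °C: 181.86 kJ/kg
Δh = 90.016 + 358 + 181.86 = 629.88 kJ/kg
Q = ṁ·Δh = 315.8 kg/h × 629.88 kJ/kg = 198920 kJ/h
|Q| = 55.254 kW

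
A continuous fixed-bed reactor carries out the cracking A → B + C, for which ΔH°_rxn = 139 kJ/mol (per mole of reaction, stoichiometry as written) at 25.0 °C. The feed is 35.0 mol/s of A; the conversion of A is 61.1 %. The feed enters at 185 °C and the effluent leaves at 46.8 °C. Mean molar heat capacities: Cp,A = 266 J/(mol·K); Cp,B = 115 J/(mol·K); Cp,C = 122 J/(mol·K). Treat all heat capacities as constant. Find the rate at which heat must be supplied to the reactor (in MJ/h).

Q_in = 6020 MJ/h

Extent of reaction ξ = 0.611 × 35.0 = 21.385 mol/s
Reaction term: ξ·ΔH°_rxn = 21.385 × 139 = 2972.5 kJ/s
Sensible, feed 185→25 °C: -1489.6 kJ/s
Outlet flows (mol/s): A 13.615, B 21.385, C 21.385
Sensible, products 25→46.8 °C: 189.44 kJ/s
Q = ΔH = 1672.4 kJ/s = 1672.4 kW
Heat supplied = 6020.5 MJ/h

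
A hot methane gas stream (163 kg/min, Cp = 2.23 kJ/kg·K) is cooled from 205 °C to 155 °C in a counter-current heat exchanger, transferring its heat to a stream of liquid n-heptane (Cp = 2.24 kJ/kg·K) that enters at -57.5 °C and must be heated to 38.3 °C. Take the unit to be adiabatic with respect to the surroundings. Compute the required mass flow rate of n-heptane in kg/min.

Heat released by hot stream: Q = 163 × 2.23 × (205 − 155) = 18174 kJ/min
Energy balance on cold side (adiabatic exchanger): Q = ṁ_c·Cp_c·(T_c,out − T_c,in)
ṁ_c = 18174 / [2.24 × (38.3 − -57.5)] = 84.693 kg/min

ṁ_c = 84.7 kg/min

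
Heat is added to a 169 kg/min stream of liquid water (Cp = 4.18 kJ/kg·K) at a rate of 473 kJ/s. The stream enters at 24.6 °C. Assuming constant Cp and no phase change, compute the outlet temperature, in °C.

Q = 473 kJ/s = 28380 kJ/min
ΔT = Q/(ṁ·Cp) = 28380/(169×4.18) = 40.174 K
T_out = 24.6 + 40.174 = 64.774 °C

T_out = 64.8 °C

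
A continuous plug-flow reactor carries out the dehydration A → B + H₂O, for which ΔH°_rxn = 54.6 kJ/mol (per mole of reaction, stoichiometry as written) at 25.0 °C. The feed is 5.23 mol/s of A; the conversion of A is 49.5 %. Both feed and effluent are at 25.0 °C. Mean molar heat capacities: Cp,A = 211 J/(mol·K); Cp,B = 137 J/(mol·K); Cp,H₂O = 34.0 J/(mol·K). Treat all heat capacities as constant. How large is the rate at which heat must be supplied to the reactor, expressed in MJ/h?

Q_in = 509 MJ/h

Extent of reaction ξ = 0.495 × 5.23 = 2.5889 mol/s
Reaction term: ξ·ΔH°_rxn = 2.5889 × 54.6 = 141.35 kJ/s
Q = ΔH = 141.35 kJ/s = 141.35 kW
Heat supplied = 508.86 MJ/h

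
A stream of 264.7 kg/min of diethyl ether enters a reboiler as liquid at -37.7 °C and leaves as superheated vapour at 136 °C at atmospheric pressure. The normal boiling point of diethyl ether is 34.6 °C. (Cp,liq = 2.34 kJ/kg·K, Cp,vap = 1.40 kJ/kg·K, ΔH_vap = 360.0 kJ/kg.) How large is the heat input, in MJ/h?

liquid -37.7→34.6 °C: 169.18 kJ/kg
vaporisation at 34.6 °C: 360 kJ/kg
vapour 34.6→136 °C: 141.96 kJ/kg
Δh = 169.18 + 360 + 141.96 = 671.14 kJ/kg
Q = ṁ·Δh = 264.7 kg/min × 671.14 kJ/kg = 177650 kJ/min
|Q| = 2960.9 kW = 10659 MJ/h

Q = 10700 MJ/h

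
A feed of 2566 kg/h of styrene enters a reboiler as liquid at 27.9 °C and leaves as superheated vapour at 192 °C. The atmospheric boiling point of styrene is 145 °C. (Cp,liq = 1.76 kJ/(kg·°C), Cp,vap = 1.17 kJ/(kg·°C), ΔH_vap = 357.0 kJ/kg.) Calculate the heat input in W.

liquid 27.9→145 °C: 206.1 kJ/kg
vaporisation at 145 °C: 357 kJ/kg
vapour 145→192 °C: 54.99 kJ/kg
Δh = 206.1 + 357 + 54.99 = 618.09 kJ/kg
Q = ṁ·Δh = 2566 kg/h × 618.09 kJ/kg = 1.586e+06 kJ/h
|Q| = 440.56 kW = 440560 W

Q = 441000 W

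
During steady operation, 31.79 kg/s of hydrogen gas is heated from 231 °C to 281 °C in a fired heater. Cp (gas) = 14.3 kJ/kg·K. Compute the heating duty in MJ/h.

Q = ṁ·Cp·ΔT = 31.79 × 14.3 × (281 − 231) = 22730 kJ/s
Heating duty = 81827 MJ/h

Q = 81800 MJ/h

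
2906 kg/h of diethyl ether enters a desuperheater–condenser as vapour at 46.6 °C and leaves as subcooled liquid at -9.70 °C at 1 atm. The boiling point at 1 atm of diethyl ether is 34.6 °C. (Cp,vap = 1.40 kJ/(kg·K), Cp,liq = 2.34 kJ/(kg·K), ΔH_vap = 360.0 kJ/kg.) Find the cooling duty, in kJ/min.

vapour 46.6→34.6 °C: -16.8 kJ/kg
condensation at 34.6 °C: -360 kJ/kg
liquid 34.6→-9.70 °C: -103.66 kJ/kg
Δh = -16.8 + -360 + -103.66 = -480.46 kJ/kg
Q = ṁ·Δh = 2906 kg/h × -480.46 kJ/kg = -1.3962e+06 kJ/h
|Q| = 387.84 kW = 23270 kJ/min

Q_c = 23300 kJ/min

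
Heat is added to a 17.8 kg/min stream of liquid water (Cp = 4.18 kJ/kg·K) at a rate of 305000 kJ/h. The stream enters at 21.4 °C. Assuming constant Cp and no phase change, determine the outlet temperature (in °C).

Q = 305000 kJ/h = 5083.3 kJ/min
ΔT = Q/(ṁ·Cp) = 5083.3/(17.8×4.18) = 68.321 K
T_out = 21.4 + 68.321 = 89.721 °C

T_out = 89.7 °C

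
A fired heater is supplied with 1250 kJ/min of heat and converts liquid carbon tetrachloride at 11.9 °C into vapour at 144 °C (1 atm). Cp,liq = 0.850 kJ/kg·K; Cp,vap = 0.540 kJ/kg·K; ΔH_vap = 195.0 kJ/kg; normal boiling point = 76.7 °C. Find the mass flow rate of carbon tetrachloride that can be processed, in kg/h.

Δh = 0.850×(76.7−11.9) + 195.0 + 0.540×(144−76.7) = 286.42 kJ/kg
Q = 1250 kJ/min = 20.833 kJ/s = 75000 kJ/h
ṁ = Q/Δh = 75000 / 286.42 = 261.85 kg/h

ṁ = 262 kg/h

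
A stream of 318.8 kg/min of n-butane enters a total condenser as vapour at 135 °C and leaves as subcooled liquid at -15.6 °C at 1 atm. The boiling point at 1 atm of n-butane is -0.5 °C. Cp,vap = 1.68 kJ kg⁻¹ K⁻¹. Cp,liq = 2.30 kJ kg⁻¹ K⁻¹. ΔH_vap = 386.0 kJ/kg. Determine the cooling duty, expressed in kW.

Q_c = 3450 kW

vapour 135→-0.5 °C: -227.64 kJ/kg
condensation at -0.5 °C: -386 kJ/kg
liquid -0.5→-15.6 °C: -34.73 kJ/kg
Δh = -227.64 + -386 + -34.73 = -648.37 kJ/kg
Q = ṁ·Δh = 318.8 kg/min × -648.37 kJ/kg = -206700 kJ/min
|Q| = 3445 kW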